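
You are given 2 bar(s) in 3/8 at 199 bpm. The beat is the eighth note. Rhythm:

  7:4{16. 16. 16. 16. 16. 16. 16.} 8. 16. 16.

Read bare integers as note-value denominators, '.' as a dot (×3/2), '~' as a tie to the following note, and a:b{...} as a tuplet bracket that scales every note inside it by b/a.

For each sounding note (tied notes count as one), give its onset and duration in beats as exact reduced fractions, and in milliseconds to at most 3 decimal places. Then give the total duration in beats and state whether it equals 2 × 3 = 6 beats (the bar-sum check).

1) 0.0ms=0b +129.218ms=3/7b
2) 129.218ms=3/7b +129.218ms=3/7b
3) 258.435ms=6/7b +129.218ms=3/7b
4) 387.653ms=9/7b +129.218ms=3/7b
5) 516.87ms=12/7b +129.218ms=3/7b
6) 646.088ms=15/7b +129.218ms=3/7b
7) 775.305ms=18/7b +129.218ms=3/7b
8) 904.523ms=3b +452.261ms=3/2b
9) 1356.784ms=9/2b +226.131ms=3/4b
10) 1582.915ms=21/4b +226.131ms=3/4b
Σ=6b of 6 (199bpm 3/8) — PASS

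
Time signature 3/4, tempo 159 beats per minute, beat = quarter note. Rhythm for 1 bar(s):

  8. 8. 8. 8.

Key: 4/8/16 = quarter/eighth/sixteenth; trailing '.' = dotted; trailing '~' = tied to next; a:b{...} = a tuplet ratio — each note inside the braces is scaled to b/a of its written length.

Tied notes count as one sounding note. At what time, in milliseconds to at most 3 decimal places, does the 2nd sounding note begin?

note 2 onset = 3/4b = 283.019ms

1. 0.0ms @ 0 + 283.019ms (3/4)
2. 283.019ms @ 3/4 + 283.019ms (3/4)
3. 566.038ms @ 3/2 + 283.019ms (3/4)
4. 849.057ms @ 9/4 + 283.019ms (3/4)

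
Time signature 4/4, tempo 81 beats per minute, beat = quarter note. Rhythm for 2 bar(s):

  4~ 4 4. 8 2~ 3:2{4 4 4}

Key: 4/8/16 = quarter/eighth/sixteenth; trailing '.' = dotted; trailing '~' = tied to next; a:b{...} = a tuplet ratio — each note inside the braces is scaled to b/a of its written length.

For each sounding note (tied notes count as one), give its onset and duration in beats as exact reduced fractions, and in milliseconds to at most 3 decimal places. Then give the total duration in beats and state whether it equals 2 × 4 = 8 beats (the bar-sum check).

1) 0.0ms=0b +1481.481ms=2b
2) 1481.481ms=2b +1111.111ms=3/2b
3) 2592.593ms=7/2b +370.37ms=1/2b
4) 2962.963ms=4b +1975.309ms=8/3b
5) 4938.272ms=20/3b +493.827ms=2/3b
6) 5432.099ms=22/3b +493.827ms=2/3b
Σ=8b of 8 (81bpm 4/4) — PASS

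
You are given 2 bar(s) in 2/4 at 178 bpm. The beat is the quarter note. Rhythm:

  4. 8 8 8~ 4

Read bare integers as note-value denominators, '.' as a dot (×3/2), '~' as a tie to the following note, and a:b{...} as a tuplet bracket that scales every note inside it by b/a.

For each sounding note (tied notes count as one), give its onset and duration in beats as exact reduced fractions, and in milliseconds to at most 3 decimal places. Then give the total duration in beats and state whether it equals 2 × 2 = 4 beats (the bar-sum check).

1) 0.0ms=0b +505.618ms=3/2b
2) 505.618ms=3/2b +168.539ms=1/2b
3) 674.157ms=2b +168.539ms=1/2b
4) 842.697ms=5/2b +505.618ms=3/2b
Σ=4b of 4 (178bpm 2/4) — PASS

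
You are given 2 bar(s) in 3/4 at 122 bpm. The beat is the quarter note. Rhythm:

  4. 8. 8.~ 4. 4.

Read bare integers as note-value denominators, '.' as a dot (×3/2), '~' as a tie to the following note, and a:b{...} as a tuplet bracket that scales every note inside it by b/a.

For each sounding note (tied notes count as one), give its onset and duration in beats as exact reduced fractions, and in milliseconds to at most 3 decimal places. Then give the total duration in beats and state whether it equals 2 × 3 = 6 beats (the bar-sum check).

1) 0.0ms=0b +737.705ms=3/2b
2) 737.705ms=3/2b +368.852ms=3/4b
3) 1106.557ms=9/4b +1106.557ms=9/4b
4) 2213.115ms=9/2b +737.705ms=3/2b
Σ=6b of 6 (122bpm 3/4) — PASS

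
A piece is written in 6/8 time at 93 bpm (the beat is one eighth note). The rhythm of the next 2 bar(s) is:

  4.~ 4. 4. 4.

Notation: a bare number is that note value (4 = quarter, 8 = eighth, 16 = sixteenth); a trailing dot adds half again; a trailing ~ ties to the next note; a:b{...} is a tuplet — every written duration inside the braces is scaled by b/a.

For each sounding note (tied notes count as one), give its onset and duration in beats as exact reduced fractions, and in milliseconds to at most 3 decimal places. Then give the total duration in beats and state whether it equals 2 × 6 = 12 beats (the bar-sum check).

1) 0.0ms=0b +3870.968ms=6b
2) 3870.968ms=6b +1935.484ms=3b
3) 5806.452ms=9b +1935.484ms=3b
Σ=12b of 12 (93bpm 6/8) — PASS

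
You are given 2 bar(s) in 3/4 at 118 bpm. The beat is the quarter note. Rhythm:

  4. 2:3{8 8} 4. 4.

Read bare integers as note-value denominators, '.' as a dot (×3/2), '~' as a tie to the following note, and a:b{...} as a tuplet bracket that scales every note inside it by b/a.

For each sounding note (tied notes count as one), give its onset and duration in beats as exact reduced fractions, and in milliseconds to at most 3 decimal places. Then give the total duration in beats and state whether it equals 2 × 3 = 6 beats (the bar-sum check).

1) 0.0ms=0b +762.712ms=3/2b
2) 762.712ms=3/2b +381.356ms=3/4b
3) 1144.068ms=9/4b +381.356ms=3/4b
4) 1525.424ms=3b +762.712ms=3/2b
5) 2288.136ms=9/2b +762.712ms=3/2b
Σ=6b of 6 (118bpm 3/4) — PASS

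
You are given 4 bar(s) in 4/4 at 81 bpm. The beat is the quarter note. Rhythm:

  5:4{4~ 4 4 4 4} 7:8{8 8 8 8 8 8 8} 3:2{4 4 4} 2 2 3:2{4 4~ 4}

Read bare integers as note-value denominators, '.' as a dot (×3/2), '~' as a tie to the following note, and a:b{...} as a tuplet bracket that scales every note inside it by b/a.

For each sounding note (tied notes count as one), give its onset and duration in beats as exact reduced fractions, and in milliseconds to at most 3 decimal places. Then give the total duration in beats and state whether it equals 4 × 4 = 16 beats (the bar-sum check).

1) 0.0ms=0b +1185.185ms=8/5b
2) 1185.185ms=8/5b +592.593ms=4/5b
3) 1777.778ms=12/5b +592.593ms=4/5b
4) 2370.37ms=16/5b +592.593ms=4/5b
5) 2962.963ms=4b +423.28ms=4/7b
6) 3386.243ms=32/7b +423.28ms=4/7b
7) 3809.524ms=36/7b +423.28ms=4/7b
8) 4232.804ms=40/7b +423.28ms=4/7b
9) 4656.085ms=44/7b +423.28ms=4/7b
10) 5079.365ms=48/7b +423.28ms=4/7b
11) 5502.646ms=52/7b +423.28ms=4/7b
12) 5925.926ms=8b +493.827ms=2/3b
13) 6419.753ms=26/3b +493.827ms=2/3b
14) 6913.58ms=28/3b +493.827ms=2/3b
15) 7407.407ms=10b +1481.481ms=2b
16) 8888.889ms=12b +1481.481ms=2b
17) 10370.37ms=14b +493.827ms=2/3b
18) 10864.198ms=44/3b +987.654ms=4/3b
Σ=16b of 16 (81bpm 4/4) — PASS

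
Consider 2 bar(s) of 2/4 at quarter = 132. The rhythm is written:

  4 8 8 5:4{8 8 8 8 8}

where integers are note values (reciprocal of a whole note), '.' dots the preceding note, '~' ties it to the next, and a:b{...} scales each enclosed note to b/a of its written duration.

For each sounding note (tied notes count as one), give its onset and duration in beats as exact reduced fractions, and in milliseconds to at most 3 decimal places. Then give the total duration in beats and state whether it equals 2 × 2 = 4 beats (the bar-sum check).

1) 0.0ms=0b +454.545ms=1b
2) 454.545ms=1b +227.273ms=1/2b
3) 681.818ms=3/2b +227.273ms=1/2b
4) 909.091ms=2b +181.818ms=2/5b
5) 1090.909ms=12/5b +181.818ms=2/5b
6) 1272.727ms=14/5b +181.818ms=2/5b
7) 1454.545ms=16/5b +181.818ms=2/5b
8) 1636.364ms=18/5b +181.818ms=2/5b
Σ=4b of 4 (132bpm 2/4) — PASS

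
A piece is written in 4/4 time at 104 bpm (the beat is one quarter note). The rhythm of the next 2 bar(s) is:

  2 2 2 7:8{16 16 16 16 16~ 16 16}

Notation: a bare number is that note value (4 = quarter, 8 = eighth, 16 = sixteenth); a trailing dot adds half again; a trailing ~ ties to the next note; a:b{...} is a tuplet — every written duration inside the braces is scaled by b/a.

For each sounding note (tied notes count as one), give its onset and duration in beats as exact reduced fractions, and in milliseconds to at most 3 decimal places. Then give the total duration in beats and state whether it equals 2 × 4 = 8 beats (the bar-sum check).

1) 0.0ms=0b +1153.846ms=2b
2) 1153.846ms=2b +1153.846ms=2b
3) 2307.692ms=4b +1153.846ms=2b
4) 3461.538ms=6b +164.835ms=2/7b
5) 3626.374ms=44/7b +164.835ms=2/7b
6) 3791.209ms=46/7b +164.835ms=2/7b
7) 3956.044ms=48/7b +164.835ms=2/7b
8) 4120.879ms=50/7b +329.67ms=4/7b
9) 4450.549ms=54/7b +164.835ms=2/7b
Σ=8b of 8 (104bpm 4/4) — PASS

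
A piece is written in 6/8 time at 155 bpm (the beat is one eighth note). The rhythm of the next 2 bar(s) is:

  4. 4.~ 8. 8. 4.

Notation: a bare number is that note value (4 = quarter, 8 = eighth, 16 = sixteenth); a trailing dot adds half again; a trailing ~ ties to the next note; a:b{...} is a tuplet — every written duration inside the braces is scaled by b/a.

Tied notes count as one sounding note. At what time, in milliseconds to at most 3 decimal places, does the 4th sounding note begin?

note 4 onset = 9b = 3483.871ms

1. 0.0ms @ 0 + 1161.29ms (3)
2. 1161.29ms @ 3 + 1741.935ms (9/2)
3. 2903.226ms @ 15/2 + 580.645ms (3/2)
4. 3483.871ms @ 9 + 1161.29ms (3)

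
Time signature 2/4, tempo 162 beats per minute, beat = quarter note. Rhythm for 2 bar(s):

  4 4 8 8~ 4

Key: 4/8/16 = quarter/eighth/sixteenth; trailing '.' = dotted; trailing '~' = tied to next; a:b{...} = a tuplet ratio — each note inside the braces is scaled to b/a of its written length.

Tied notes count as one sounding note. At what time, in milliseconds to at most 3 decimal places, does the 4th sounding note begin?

note 4 onset = 5/2b = 925.926ms

1. 0.0ms @ 0 + 370.37ms (1)
2. 370.37ms @ 1 + 370.37ms (1)
3. 740.741ms @ 2 + 185.185ms (1/2)
4. 925.926ms @ 5/2 + 555.556ms (3/2)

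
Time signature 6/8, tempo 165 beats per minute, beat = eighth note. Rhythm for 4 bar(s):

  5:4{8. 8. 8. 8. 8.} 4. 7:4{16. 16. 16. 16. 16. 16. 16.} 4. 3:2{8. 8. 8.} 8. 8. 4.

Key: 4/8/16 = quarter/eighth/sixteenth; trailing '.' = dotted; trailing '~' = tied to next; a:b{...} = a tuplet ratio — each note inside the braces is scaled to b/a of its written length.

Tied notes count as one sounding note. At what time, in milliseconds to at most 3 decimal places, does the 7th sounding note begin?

1. 0.0ms @ 0 + 436.364ms (6/5)
2. 436.364ms @ 6/5 + 436.364ms (6/5)
3. 872.727ms @ 12/5 + 436.364ms (6/5)
4. 1309.091ms @ 18/5 + 436.364ms (6/5)
5. 1745.455ms @ 24/5 + 436.364ms (6/5)
6. 2181.818ms @ 6 + 1090.909ms (3)
7. 3272.727ms @ 9 + 155.844ms (3/7)
8. 3428.571ms @ 66/7 + 155.844ms (3/7)
9. 3584.416ms @ 69/7 + 155.844ms (3/7)
10. 3740.26ms @ 72/7 + 155.844ms (3/7)
11. 3896.104ms @ 75/7 + 155.844ms (3/7)
12. 4051.948ms @ 78/7 + 155.844ms (3/7)
13. 4207.792ms @ 81/7 + 155.844ms (3/7)
14. 4363.636ms @ 12 + 1090.909ms (3)
15. 5454.545ms @ 15 + 363.636ms (1)
16. 5818.182ms @ 16 + 363.636ms (1)
17. 6181.818ms @ 17 + 363.636ms (1)
18. 6545.455ms @ 18 + 545.455ms (3/2)
19. 7090.909ms @ 39/2 + 545.455ms (3/2)
20. 7636.364ms @ 21 + 1090.909ms (3)

note 7 onset = 9b = 3272.727ms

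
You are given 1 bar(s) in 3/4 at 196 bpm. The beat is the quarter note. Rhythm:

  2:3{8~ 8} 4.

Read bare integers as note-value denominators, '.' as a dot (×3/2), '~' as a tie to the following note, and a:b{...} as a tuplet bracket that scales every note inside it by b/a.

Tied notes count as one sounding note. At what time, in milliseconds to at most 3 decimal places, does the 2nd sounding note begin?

note 2 onset = 3/2b = 459.184ms

1. 0.0ms @ 0 + 459.184ms (3/2)
2. 459.184ms @ 3/2 + 459.184ms (3/2)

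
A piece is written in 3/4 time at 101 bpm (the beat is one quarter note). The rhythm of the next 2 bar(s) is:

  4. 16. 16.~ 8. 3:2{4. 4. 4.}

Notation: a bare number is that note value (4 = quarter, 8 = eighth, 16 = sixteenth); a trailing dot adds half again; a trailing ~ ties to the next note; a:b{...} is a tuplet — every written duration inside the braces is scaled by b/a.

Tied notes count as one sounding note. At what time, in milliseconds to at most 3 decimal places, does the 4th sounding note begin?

note 4 onset = 3b = 1782.178ms

1. 0.0ms @ 0 + 891.089ms (3/2)
2. 891.089ms @ 3/2 + 222.772ms (3/8)
3. 1113.861ms @ 15/8 + 668.317ms (9/8)
4. 1782.178ms @ 3 + 594.059ms (1)
5. 2376.238ms @ 4 + 594.059ms (1)
6. 2970.297ms @ 5 + 594.059ms (1)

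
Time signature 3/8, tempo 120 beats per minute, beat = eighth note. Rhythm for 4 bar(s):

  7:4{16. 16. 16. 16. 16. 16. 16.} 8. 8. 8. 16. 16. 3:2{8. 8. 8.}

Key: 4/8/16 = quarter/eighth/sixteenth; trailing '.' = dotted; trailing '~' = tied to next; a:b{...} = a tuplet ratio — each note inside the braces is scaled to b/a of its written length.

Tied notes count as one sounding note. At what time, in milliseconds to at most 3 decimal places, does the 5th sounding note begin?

note 5 onset = 12/7b = 857.143ms

1. 0.0ms @ 0 + 214.286ms (3/7)
2. 214.286ms @ 3/7 + 214.286ms (3/7)
3. 428.571ms @ 6/7 + 214.286ms (3/7)
4. 642.857ms @ 9/7 + 214.286ms (3/7)
5. 857.143ms @ 12/7 + 214.286ms (3/7)
6. 1071.429ms @ 15/7 + 214.286ms (3/7)
7. 1285.714ms @ 18/7 + 214.286ms (3/7)
8. 1500.0ms @ 3 + 750.0ms (3/2)
9. 2250.0ms @ 9/2 + 750.0ms (3/2)
10. 3000.0ms @ 6 + 750.0ms (3/2)
11. 3750.0ms @ 15/2 + 375.0ms (3/4)
12. 4125.0ms @ 33/4 + 375.0ms (3/4)
13. 4500.0ms @ 9 + 500.0ms (1)
14. 5000.0ms @ 10 + 500.0ms (1)
15. 5500.0ms @ 11 + 500.0ms (1)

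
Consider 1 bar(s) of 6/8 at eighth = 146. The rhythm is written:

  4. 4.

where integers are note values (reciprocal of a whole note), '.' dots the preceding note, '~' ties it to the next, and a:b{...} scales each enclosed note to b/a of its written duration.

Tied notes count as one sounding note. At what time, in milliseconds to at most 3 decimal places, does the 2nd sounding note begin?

1. 0.0ms @ 0 + 1232.877ms (3)
2. 1232.877ms @ 3 + 1232.877ms (3)

note 2 onset = 3b = 1232.877ms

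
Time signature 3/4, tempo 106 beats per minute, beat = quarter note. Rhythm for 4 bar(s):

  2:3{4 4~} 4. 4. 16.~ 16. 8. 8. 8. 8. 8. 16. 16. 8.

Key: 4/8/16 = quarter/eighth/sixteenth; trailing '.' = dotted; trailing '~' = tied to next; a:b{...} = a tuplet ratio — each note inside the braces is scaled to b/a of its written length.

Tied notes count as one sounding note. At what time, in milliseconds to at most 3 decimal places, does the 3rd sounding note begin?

note 3 onset = 9/2b = 2547.17ms

1. 0.0ms @ 0 + 849.057ms (3/2)
2. 849.057ms @ 3/2 + 1698.113ms (3)
3. 2547.17ms @ 9/2 + 849.057ms (3/2)
4. 3396.226ms @ 6 + 424.528ms (3/4)
5. 3820.755ms @ 27/4 + 424.528ms (3/4)
6. 4245.283ms @ 15/2 + 424.528ms (3/4)
7. 4669.811ms @ 33/4 + 424.528ms (3/4)
8. 5094.34ms @ 9 + 424.528ms (3/4)
9. 5518.868ms @ 39/4 + 424.528ms (3/4)
10. 5943.396ms @ 21/2 + 212.264ms (3/8)
11. 6155.66ms @ 87/8 + 212.264ms (3/8)
12. 6367.925ms @ 45/4 + 424.528ms (3/4)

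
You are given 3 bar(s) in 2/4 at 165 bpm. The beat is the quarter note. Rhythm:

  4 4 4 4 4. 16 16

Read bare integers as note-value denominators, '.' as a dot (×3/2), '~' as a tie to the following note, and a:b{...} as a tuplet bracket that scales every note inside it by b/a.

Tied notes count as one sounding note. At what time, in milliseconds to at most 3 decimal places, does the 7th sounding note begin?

note 7 onset = 23/4b = 2090.909ms

1. 0.0ms @ 0 + 363.636ms (1)
2. 363.636ms @ 1 + 363.636ms (1)
3. 727.273ms @ 2 + 363.636ms (1)
4. 1090.909ms @ 3 + 363.636ms (1)
5. 1454.545ms @ 4 + 545.455ms (3/2)
6. 2000.0ms @ 11/2 + 90.909ms (1/4)
7. 2090.909ms @ 23/4 + 90.909ms (1/4)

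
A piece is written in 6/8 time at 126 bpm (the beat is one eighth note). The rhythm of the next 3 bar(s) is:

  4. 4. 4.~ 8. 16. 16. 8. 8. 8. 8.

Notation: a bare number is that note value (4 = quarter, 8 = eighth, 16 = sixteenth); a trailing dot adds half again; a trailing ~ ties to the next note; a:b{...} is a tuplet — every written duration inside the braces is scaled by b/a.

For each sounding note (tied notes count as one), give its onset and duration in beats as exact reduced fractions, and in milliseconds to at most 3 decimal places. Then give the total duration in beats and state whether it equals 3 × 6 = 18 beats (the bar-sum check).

1) 0.0ms=0b +1428.571ms=3b
2) 1428.571ms=3b +1428.571ms=3b
3) 2857.143ms=6b +2142.857ms=9/2b
4) 5000.0ms=21/2b +357.143ms=3/4b
5) 5357.143ms=45/4b +357.143ms=3/4b
6) 5714.286ms=12b +714.286ms=3/2b
7) 6428.571ms=27/2b +714.286ms=3/2b
8) 7142.857ms=15b +714.286ms=3/2b
9) 7857.143ms=33/2b +714.286ms=3/2b
Σ=18b of 18 (126bpm 6/8) — PASS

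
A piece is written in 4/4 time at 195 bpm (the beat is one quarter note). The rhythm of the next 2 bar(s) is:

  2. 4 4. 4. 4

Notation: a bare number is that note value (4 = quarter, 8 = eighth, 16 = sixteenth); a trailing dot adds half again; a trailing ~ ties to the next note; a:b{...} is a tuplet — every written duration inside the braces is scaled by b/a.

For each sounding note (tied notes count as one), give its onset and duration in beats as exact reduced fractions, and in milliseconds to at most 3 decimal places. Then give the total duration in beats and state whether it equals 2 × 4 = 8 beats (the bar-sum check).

1) 0.0ms=0b +923.077ms=3b
2) 923.077ms=3b +307.692ms=1b
3) 1230.769ms=4b +461.538ms=3/2b
4) 1692.308ms=11/2b +461.538ms=3/2b
5) 2153.846ms=7b +307.692ms=1b
Σ=8b of 8 (195bpm 4/4) — PASS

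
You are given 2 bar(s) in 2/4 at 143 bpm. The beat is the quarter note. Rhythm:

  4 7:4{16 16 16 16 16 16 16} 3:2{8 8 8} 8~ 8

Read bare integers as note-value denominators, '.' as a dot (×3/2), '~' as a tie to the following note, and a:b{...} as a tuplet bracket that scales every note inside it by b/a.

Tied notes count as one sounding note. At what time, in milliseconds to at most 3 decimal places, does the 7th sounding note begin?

1. 0.0ms @ 0 + 419.58ms (1)
2. 419.58ms @ 1 + 59.94ms (1/7)
3. 479.52ms @ 8/7 + 59.94ms (1/7)
4. 539.461ms @ 9/7 + 59.94ms (1/7)
5. 599.401ms @ 10/7 + 59.94ms (1/7)
6. 659.341ms @ 11/7 + 59.94ms (1/7)
7. 719.281ms @ 12/7 + 59.94ms (1/7)
8. 779.221ms @ 13/7 + 59.94ms (1/7)
9. 839.161ms @ 2 + 139.86ms (1/3)
10. 979.021ms @ 7/3 + 139.86ms (1/3)
11. 1118.881ms @ 8/3 + 139.86ms (1/3)
12. 1258.741ms @ 3 + 419.58ms (1)

note 7 onset = 12/7b = 719.281ms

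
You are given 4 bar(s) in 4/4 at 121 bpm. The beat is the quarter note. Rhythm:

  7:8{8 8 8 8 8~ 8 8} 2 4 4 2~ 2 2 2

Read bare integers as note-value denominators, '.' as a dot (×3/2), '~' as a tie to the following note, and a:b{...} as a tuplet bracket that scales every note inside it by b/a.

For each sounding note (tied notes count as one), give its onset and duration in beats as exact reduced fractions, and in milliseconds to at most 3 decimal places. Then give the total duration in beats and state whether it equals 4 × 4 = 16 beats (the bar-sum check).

1) 0.0ms=0b +283.353ms=4/7b
2) 283.353ms=4/7b +283.353ms=4/7b
3) 566.706ms=8/7b +283.353ms=4/7b
4) 850.059ms=12/7b +283.353ms=4/7b
5) 1133.412ms=16/7b +566.706ms=8/7b
6) 1700.118ms=24/7b +283.353ms=4/7b
7) 1983.471ms=4b +991.736ms=2b
8) 2975.207ms=6b +495.868ms=1b
9) 3471.074ms=7b +495.868ms=1b
10) 3966.942ms=8b +1983.471ms=4b
11) 5950.413ms=12b +991.736ms=2b
12) 6942.149ms=14b +991.736ms=2b
Σ=16b of 16 (121bpm 4/4) — PASS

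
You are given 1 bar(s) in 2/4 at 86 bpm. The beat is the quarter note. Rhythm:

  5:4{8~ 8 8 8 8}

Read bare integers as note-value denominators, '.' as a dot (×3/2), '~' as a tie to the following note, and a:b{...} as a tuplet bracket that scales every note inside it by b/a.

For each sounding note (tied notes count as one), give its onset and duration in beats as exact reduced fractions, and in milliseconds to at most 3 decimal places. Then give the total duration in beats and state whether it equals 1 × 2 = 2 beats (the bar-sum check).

1) 0.0ms=0b +558.14ms=4/5b
2) 558.14ms=4/5b +279.07ms=2/5b
3) 837.209ms=6/5b +279.07ms=2/5b
4) 1116.279ms=8/5b +279.07ms=2/5b
Σ=2b of 2 (86bpm 2/4) — PASS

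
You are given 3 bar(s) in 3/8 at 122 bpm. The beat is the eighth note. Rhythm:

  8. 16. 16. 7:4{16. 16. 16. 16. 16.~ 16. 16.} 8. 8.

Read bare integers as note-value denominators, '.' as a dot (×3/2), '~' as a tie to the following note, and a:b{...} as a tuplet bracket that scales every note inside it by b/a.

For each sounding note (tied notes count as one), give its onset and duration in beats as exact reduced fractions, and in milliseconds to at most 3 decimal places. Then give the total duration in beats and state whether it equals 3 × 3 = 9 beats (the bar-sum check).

1) 0.0ms=0b +737.705ms=3/2b
2) 737.705ms=3/2b +368.852ms=3/4b
3) 1106.557ms=9/4b +368.852ms=3/4b
4) 1475.41ms=3b +210.773ms=3/7b
5) 1686.183ms=24/7b +210.773ms=3/7b
6) 1896.956ms=27/7b +210.773ms=3/7b
7) 2107.728ms=30/7b +210.773ms=3/7b
8) 2318.501ms=33/7b +421.546ms=6/7b
9) 2740.047ms=39/7b +210.773ms=3/7b
10) 2950.82ms=6b +737.705ms=3/2b
11) 3688.525ms=15/2b +737.705ms=3/2b
Σ=9b of 9 (122bpm 3/8) — PASS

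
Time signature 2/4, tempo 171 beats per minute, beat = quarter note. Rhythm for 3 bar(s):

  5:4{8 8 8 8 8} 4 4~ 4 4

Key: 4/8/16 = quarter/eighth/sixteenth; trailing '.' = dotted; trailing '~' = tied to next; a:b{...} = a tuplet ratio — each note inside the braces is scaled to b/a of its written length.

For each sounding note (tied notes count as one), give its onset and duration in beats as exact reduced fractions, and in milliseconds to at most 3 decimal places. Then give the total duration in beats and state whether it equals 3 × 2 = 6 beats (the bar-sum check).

1) 0.0ms=0b +140.351ms=2/5b
2) 140.351ms=2/5b +140.351ms=2/5b
3) 280.702ms=4/5b +140.351ms=2/5b
4) 421.053ms=6/5b +140.351ms=2/5b
5) 561.404ms=8/5b +140.351ms=2/5b
6) 701.754ms=2b +350.877ms=1b
7) 1052.632ms=3b +701.754ms=2b
8) 1754.386ms=5b +350.877ms=1b
Σ=6b of 6 (171bpm 2/4) — PASS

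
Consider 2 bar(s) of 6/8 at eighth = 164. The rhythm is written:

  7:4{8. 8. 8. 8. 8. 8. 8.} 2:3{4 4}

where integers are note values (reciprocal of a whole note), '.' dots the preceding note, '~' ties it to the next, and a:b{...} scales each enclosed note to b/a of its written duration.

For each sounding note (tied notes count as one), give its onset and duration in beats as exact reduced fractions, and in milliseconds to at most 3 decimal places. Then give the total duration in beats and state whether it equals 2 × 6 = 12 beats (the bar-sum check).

1) 0.0ms=0b +313.589ms=6/7b
2) 313.589ms=6/7b +313.589ms=6/7b
3) 627.178ms=12/7b +313.589ms=6/7b
4) 940.767ms=18/7b +313.589ms=6/7b
5) 1254.355ms=24/7b +313.589ms=6/7b
6) 1567.944ms=30/7b +313.589ms=6/7b
7) 1881.533ms=36/7b +313.589ms=6/7b
8) 2195.122ms=6b +1097.561ms=3b
9) 3292.683ms=9b +1097.561ms=3b
Σ=12b of 12 (164bpm 6/8) — PASS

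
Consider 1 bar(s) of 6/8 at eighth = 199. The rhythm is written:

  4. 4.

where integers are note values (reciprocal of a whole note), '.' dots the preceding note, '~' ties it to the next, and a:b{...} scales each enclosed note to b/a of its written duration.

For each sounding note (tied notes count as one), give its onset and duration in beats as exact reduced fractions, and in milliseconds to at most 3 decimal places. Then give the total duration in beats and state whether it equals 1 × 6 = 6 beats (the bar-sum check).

1) 0.0ms=0b +904.523ms=3b
2) 904.523ms=3b +904.523ms=3b
Σ=6b of 6 (199bpm 6/8) — PASS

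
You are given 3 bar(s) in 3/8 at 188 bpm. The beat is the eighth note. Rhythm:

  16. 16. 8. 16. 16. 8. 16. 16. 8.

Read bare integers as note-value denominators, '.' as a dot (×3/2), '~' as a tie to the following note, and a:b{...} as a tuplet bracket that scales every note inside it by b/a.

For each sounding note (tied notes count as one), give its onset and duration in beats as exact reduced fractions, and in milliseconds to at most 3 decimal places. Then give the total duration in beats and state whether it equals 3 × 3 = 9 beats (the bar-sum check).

1) 0.0ms=0b +239.362ms=3/4b
2) 239.362ms=3/4b +239.362ms=3/4b
3) 478.723ms=3/2b +478.723ms=3/2b
4) 957.447ms=3b +239.362ms=3/4b
5) 1196.809ms=15/4b +239.362ms=3/4b
6) 1436.17ms=9/2b +478.723ms=3/2b
7) 1914.894ms=6b +239.362ms=3/4b
8) 2154.255ms=27/4b +239.362ms=3/4b
9) 2393.617ms=15/2b +478.723ms=3/2b
Σ=9b of 9 (188bpm 3/8) — PASS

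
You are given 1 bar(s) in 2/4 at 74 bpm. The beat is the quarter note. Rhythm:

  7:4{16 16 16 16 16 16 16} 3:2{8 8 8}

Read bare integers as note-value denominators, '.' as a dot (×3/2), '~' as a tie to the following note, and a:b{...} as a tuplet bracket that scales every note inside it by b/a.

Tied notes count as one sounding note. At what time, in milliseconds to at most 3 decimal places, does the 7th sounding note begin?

1. 0.0ms @ 0 + 115.83ms (1/7)
2. 115.83ms @ 1/7 + 115.83ms (1/7)
3. 231.66ms @ 2/7 + 115.83ms (1/7)
4. 347.49ms @ 3/7 + 115.83ms (1/7)
5. 463.32ms @ 4/7 + 115.83ms (1/7)
6. 579.151ms @ 5/7 + 115.83ms (1/7)
7. 694.981ms @ 6/7 + 115.83ms (1/7)
8. 810.811ms @ 1 + 270.27ms (1/3)
9. 1081.081ms @ 4/3 + 270.27ms (1/3)
10. 1351.351ms @ 5/3 + 270.27ms (1/3)

note 7 onset = 6/7b = 694.981ms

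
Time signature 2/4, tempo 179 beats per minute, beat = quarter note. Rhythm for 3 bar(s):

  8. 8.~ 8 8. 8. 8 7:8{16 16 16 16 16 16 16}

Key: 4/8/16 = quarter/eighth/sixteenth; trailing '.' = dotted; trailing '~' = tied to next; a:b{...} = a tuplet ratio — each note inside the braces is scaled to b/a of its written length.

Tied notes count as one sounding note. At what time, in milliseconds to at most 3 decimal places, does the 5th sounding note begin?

1. 0.0ms @ 0 + 251.397ms (3/4)
2. 251.397ms @ 3/4 + 418.994ms (5/4)
3. 670.391ms @ 2 + 251.397ms (3/4)
4. 921.788ms @ 11/4 + 251.397ms (3/4)
5. 1173.184ms @ 7/2 + 167.598ms (1/2)
6. 1340.782ms @ 4 + 95.77ms (2/7)
7. 1436.552ms @ 30/7 + 95.77ms (2/7)
8. 1532.322ms @ 32/7 + 95.77ms (2/7)
9. 1628.093ms @ 34/7 + 95.77ms (2/7)
10. 1723.863ms @ 36/7 + 95.77ms (2/7)
11. 1819.633ms @ 38/7 + 95.77ms (2/7)
12. 1915.403ms @ 40/7 + 95.77ms (2/7)

note 5 onset = 7/2b = 1173.184ms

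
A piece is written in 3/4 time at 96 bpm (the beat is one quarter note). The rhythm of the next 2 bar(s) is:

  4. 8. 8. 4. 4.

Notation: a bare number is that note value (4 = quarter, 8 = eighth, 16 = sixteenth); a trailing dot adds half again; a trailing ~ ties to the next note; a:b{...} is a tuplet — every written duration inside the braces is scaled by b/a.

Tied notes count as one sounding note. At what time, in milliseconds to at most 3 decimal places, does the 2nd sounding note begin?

note 2 onset = 3/2b = 937.5ms

1. 0.0ms @ 0 + 937.5ms (3/2)
2. 937.5ms @ 3/2 + 468.75ms (3/4)
3. 1406.25ms @ 9/4 + 468.75ms (3/4)
4. 1875.0ms @ 3 + 937.5ms (3/2)
5. 2812.5ms @ 9/2 + 937.5ms (3/2)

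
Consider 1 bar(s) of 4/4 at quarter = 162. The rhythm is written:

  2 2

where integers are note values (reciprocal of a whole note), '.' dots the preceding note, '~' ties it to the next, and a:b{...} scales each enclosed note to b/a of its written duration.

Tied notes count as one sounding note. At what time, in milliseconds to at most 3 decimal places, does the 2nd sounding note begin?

note 2 onset = 2b = 740.741ms

1. 0.0ms @ 0 + 740.741ms (2)
2. 740.741ms @ 2 + 740.741ms (2)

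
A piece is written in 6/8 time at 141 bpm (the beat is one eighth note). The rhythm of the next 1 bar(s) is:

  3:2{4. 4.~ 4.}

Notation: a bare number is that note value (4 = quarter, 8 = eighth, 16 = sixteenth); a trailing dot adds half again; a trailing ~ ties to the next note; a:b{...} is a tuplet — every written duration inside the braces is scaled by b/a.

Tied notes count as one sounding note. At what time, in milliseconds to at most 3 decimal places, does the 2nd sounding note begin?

1. 0.0ms @ 0 + 851.064ms (2)
2. 851.064ms @ 2 + 1702.128ms (4)

note 2 onset = 2b = 851.064ms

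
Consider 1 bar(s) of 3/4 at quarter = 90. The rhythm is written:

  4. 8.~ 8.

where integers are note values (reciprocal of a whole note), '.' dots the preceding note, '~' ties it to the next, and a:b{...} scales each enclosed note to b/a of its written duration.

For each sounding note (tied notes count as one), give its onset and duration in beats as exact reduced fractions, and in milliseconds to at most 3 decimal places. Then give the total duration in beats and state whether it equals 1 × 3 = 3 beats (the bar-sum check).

1) 0.0ms=0b +1000.0ms=3/2b
2) 1000.0ms=3/2b +1000.0ms=3/2b
Σ=3b of 3 (90bpm 3/4) — PASS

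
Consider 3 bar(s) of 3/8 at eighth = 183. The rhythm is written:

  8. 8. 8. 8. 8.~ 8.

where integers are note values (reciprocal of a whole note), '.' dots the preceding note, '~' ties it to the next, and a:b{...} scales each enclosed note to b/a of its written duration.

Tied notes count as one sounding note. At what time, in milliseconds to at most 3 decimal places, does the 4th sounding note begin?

note 4 onset = 9/2b = 1475.41ms

1. 0.0ms @ 0 + 491.803ms (3/2)
2. 491.803ms @ 3/2 + 491.803ms (3/2)
3. 983.607ms @ 3 + 491.803ms (3/2)
4. 1475.41ms @ 9/2 + 491.803ms (3/2)
5. 1967.213ms @ 6 + 983.607ms (3)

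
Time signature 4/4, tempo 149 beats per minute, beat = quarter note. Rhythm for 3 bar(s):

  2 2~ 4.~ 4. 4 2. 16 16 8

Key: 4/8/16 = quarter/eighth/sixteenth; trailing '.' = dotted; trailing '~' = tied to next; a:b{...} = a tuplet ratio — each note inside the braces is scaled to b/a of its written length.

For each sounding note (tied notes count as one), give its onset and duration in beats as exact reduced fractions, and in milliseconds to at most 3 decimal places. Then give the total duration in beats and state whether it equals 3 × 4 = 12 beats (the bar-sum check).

1) 0.0ms=0b +805.369ms=2b
2) 805.369ms=2b +2013.423ms=5b
3) 2818.792ms=7b +402.685ms=1b
4) 3221.477ms=8b +1208.054ms=3b
5) 4429.53ms=11b +100.671ms=1/4b
6) 4530.201ms=45/4b +100.671ms=1/4b
7) 4630.872ms=23/2b +201.342ms=1/2b
Σ=12b of 12 (149bpm 4/4) — PASS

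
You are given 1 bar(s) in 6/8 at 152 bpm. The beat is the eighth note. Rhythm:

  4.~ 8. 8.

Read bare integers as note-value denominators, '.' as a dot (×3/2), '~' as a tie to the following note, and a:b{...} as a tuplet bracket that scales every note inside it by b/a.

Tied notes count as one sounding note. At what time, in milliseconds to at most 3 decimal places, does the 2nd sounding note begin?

note 2 onset = 9/2b = 1776.316ms

1. 0.0ms @ 0 + 1776.316ms (9/2)
2. 1776.316ms @ 9/2 + 592.105ms (3/2)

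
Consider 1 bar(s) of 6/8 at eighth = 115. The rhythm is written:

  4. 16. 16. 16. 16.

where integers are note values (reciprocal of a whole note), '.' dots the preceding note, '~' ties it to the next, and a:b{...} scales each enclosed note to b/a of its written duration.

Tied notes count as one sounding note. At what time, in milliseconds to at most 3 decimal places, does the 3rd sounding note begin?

1. 0.0ms @ 0 + 1565.217ms (3)
2. 1565.217ms @ 3 + 391.304ms (3/4)
3. 1956.522ms @ 15/4 + 391.304ms (3/4)
4. 2347.826ms @ 9/2 + 391.304ms (3/4)
5. 2739.13ms @ 21/4 + 391.304ms (3/4)

note 3 onset = 15/4b = 1956.522ms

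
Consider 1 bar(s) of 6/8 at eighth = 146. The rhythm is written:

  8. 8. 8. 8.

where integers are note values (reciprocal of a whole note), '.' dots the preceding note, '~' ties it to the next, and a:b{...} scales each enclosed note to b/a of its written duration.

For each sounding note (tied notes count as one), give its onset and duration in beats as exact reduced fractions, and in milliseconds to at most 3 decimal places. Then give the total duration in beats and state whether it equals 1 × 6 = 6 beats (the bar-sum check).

1) 0.0ms=0b +616.438ms=3/2b
2) 616.438ms=3/2b +616.438ms=3/2b
3) 1232.877ms=3b +616.438ms=3/2b
4) 1849.315ms=9/2b +616.438ms=3/2b
Σ=6b of 6 (146bpm 6/8) — PASS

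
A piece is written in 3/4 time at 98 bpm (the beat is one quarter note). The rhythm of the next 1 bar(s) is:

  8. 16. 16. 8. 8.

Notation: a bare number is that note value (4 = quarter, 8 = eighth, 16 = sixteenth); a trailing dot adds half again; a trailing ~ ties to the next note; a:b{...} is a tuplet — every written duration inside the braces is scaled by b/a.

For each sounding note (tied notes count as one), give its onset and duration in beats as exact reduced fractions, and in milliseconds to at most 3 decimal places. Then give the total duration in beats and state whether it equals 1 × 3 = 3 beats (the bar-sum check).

1) 0.0ms=0b +459.184ms=3/4b
2) 459.184ms=3/4b +229.592ms=3/8b
3) 688.776ms=9/8b +229.592ms=3/8b
4) 918.367ms=3/2b +459.184ms=3/4b
5) 1377.551ms=9/4b +459.184ms=3/4b
Σ=3b of 3 (98bpm 3/4) — PASS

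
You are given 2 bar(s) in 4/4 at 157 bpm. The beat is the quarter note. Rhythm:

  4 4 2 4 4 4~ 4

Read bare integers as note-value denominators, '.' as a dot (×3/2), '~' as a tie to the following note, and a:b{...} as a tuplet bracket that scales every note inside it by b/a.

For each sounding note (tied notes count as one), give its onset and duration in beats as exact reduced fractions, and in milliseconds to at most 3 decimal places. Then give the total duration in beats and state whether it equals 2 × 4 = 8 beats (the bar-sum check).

1) 0.0ms=0b +382.166ms=1b
2) 382.166ms=1b +382.166ms=1b
3) 764.331ms=2b +764.331ms=2b
4) 1528.662ms=4b +382.166ms=1b
5) 1910.828ms=5b +382.166ms=1b
6) 2292.994ms=6b +764.331ms=2b
Σ=8b of 8 (157bpm 4/4) — PASS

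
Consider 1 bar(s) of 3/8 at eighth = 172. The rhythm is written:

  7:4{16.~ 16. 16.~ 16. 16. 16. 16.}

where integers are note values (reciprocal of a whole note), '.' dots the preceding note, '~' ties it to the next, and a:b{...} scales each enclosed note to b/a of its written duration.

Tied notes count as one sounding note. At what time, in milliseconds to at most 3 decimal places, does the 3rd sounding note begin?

note 3 onset = 12/7b = 598.007ms

1. 0.0ms @ 0 + 299.003ms (6/7)
2. 299.003ms @ 6/7 + 299.003ms (6/7)
3. 598.007ms @ 12/7 + 149.502ms (3/7)
4. 747.508ms @ 15/7 + 149.502ms (3/7)
5. 897.01ms @ 18/7 + 149.502ms (3/7)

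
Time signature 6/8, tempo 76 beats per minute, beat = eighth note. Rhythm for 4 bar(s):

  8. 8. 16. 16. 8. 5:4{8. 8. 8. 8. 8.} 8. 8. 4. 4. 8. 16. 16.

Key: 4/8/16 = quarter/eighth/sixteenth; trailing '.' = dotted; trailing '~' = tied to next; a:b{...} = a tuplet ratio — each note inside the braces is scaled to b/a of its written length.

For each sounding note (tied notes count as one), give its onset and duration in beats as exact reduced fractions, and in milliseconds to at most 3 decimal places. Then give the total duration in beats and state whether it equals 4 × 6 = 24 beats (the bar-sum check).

1) 0.0ms=0b +1184.211ms=3/2b
2) 1184.211ms=3/2b +1184.211ms=3/2b
3) 2368.421ms=3b +592.105ms=3/4b
4) 2960.526ms=15/4b +592.105ms=3/4b
5) 3552.632ms=9/2b +1184.211ms=3/2b
6) 4736.842ms=6b +947.368ms=6/5b
7) 5684.211ms=36/5b +947.368ms=6/5b
8) 6631.579ms=42/5b +947.368ms=6/5b
9) 7578.947ms=48/5b +947.368ms=6/5b
10) 8526.316ms=54/5b +947.368ms=6/5b
11) 9473.684ms=12b +1184.211ms=3/2b
12) 10657.895ms=27/2b +1184.211ms=3/2b
13) 11842.105ms=15b +2368.421ms=3b
14) 14210.526ms=18b +2368.421ms=3b
15) 16578.947ms=21b +1184.211ms=3/2b
16) 17763.158ms=45/2b +592.105ms=3/4b
17) 18355.263ms=93/4b +592.105ms=3/4b
Σ=24b of 24 (76bpm 6/8) — PASS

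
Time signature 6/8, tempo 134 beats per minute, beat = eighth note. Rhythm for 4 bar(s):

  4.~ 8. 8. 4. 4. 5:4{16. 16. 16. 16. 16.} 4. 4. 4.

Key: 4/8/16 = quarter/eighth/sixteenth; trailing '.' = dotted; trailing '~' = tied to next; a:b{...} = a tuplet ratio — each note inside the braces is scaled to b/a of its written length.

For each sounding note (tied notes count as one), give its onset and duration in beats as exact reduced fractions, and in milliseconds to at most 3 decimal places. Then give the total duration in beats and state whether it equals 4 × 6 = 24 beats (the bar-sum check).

1) 0.0ms=0b +2014.925ms=9/2b
2) 2014.925ms=9/2b +671.642ms=3/2b
3) 2686.567ms=6b +1343.284ms=3b
4) 4029.851ms=9b +1343.284ms=3b
5) 5373.134ms=12b +268.657ms=3/5b
6) 5641.791ms=63/5b +268.657ms=3/5b
7) 5910.448ms=66/5b +268.657ms=3/5b
8) 6179.104ms=69/5b +268.657ms=3/5b
9) 6447.761ms=72/5b +268.657ms=3/5b
10) 6716.418ms=15b +1343.284ms=3b
11) 8059.701ms=18b +1343.284ms=3b
12) 9402.985ms=21b +1343.284ms=3b
Σ=24b of 24 (134bpm 6/8) — PASS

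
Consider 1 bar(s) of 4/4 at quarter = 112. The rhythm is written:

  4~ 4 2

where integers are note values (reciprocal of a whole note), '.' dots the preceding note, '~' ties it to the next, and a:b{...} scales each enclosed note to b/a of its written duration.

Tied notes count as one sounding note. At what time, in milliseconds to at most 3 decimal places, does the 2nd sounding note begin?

1. 0.0ms @ 0 + 1071.429ms (2)
2. 1071.429ms @ 2 + 1071.429ms (2)

note 2 onset = 2b = 1071.429ms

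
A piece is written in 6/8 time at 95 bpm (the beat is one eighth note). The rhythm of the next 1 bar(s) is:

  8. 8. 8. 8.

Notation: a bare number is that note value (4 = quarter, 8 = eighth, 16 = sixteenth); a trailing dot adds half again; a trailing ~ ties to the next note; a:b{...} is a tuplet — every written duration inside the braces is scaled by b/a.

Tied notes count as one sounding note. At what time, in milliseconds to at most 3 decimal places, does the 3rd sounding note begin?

note 3 onset = 3b = 1894.737ms

1. 0.0ms @ 0 + 947.368ms (3/2)
2. 947.368ms @ 3/2 + 947.368ms (3/2)
3. 1894.737ms @ 3 + 947.368ms (3/2)
4. 2842.105ms @ 9/2 + 947.368ms (3/2)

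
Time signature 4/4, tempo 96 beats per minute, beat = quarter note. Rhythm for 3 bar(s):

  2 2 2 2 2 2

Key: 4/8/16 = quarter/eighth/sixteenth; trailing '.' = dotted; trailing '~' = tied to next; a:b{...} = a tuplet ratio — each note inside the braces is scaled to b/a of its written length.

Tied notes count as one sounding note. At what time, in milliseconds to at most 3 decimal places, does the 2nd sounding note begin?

1. 0.0ms @ 0 + 1250.0ms (2)
2. 1250.0ms @ 2 + 1250.0ms (2)
3. 2500.0ms @ 4 + 1250.0ms (2)
4. 3750.0ms @ 6 + 1250.0ms (2)
5. 5000.0ms @ 8 + 1250.0ms (2)
6. 6250.0ms @ 10 + 1250.0ms (2)

note 2 onset = 2b = 1250.0ms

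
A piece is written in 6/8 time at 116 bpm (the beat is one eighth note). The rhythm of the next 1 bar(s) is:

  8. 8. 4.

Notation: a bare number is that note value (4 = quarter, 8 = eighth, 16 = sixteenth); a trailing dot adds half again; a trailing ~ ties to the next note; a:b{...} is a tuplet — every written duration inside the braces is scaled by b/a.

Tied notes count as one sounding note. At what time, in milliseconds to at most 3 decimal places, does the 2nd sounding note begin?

1. 0.0ms @ 0 + 775.862ms (3/2)
2. 775.862ms @ 3/2 + 775.862ms (3/2)
3. 1551.724ms @ 3 + 1551.724ms (3)

note 2 onset = 3/2b = 775.862ms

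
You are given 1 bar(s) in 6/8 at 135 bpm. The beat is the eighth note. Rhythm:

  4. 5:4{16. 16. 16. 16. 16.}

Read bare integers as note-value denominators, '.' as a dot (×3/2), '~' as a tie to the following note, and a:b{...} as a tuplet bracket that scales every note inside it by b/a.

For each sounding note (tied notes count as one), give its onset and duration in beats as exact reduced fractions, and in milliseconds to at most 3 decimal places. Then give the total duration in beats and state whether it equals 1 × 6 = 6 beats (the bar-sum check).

1) 0.0ms=0b +1333.333ms=3b
2) 1333.333ms=3b +266.667ms=3/5b
3) 1600.0ms=18/5b +266.667ms=3/5b
4) 1866.667ms=21/5b +266.667ms=3/5b
5) 2133.333ms=24/5b +266.667ms=3/5b
6) 2400.0ms=27/5b +266.667ms=3/5b
Σ=6b of 6 (135bpm 6/8) — PASS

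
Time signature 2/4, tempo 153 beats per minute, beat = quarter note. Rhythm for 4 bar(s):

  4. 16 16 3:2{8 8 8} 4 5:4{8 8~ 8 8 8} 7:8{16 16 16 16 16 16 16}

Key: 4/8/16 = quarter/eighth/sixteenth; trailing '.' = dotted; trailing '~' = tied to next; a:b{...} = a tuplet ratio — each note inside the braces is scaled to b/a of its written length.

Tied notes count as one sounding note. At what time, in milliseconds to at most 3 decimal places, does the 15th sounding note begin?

1. 0.0ms @ 0 + 588.235ms (3/2)
2. 588.235ms @ 3/2 + 98.039ms (1/4)
3. 686.275ms @ 7/4 + 98.039ms (1/4)
4. 784.314ms @ 2 + 130.719ms (1/3)
5. 915.033ms @ 7/3 + 130.719ms (1/3)
6. 1045.752ms @ 8/3 + 130.719ms (1/3)
7. 1176.471ms @ 3 + 392.157ms (1)
8. 1568.627ms @ 4 + 156.863ms (2/5)
9. 1725.49ms @ 22/5 + 313.725ms (4/5)
10. 2039.216ms @ 26/5 + 156.863ms (2/5)
11. 2196.078ms @ 28/5 + 156.863ms (2/5)
12. 2352.941ms @ 6 + 112.045ms (2/7)
13. 2464.986ms @ 44/7 + 112.045ms (2/7)
14. 2577.031ms @ 46/7 + 112.045ms (2/7)
15. 2689.076ms @ 48/7 + 112.045ms (2/7)
16. 2801.12ms @ 50/7 + 112.045ms (2/7)
17. 2913.165ms @ 52/7 + 112.045ms (2/7)
18. 3025.21ms @ 54/7 + 112.045ms (2/7)

note 15 onset = 48/7b = 2689.076ms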